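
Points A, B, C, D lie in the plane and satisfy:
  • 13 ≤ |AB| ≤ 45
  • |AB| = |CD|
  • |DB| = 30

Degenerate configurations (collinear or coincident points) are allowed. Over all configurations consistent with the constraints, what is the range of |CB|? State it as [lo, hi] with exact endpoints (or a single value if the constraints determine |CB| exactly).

|CB| ∈ [0, 75]  (≈ [0.0000, 75.0000])

|AB| ∈ [13, 45]
|BD| ∈ {30}
|CD| ∈ [13, 45]
|AD| ∈ [0, 75]
|BC| ∈ [0, 75]
|AC| ∈ [0, 120]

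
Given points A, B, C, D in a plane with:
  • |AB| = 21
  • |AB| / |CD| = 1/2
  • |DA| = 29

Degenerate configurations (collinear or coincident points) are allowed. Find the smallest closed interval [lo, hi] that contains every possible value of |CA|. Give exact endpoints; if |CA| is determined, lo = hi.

|CA| ∈ [13, 71]  (≈ [13.0000, 71.0000])

|AB| ∈ {21}
|AD| ∈ {29}
|CD| ∈ {42}
|BD| ∈ [8, 50]
|AC| ∈ [13, 71]
|BC| ∈ [0, 92]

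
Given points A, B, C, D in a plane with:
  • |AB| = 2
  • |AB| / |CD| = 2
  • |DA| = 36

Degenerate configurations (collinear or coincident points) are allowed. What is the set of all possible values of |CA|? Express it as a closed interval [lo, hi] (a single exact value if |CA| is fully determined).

|AB| ∈ {2}
|AD| ∈ {36}
|CD| ∈ {1}
|BD| ∈ [34, 38]
|AC| ∈ [35, 37]
|BC| ∈ [33, 39]

|CA| ∈ [35, 37]  (≈ [35.0000, 37.0000])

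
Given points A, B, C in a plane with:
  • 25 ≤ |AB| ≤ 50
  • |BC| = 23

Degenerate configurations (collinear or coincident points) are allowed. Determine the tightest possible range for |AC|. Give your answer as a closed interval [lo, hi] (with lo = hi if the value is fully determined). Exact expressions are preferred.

|AB| ∈ [25, 50]
|BC| ∈ {23}
|AC| ∈ [2, 73]

|AC| ∈ [2, 73]  (≈ [2.0000, 73.0000])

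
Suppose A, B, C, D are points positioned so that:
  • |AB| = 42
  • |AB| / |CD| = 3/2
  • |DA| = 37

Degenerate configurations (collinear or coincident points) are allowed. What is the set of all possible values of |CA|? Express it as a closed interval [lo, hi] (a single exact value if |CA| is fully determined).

|AB| ∈ {42}
|AD| ∈ {37}
|CD| ∈ {28}
|BD| ∈ [5, 79]
|AC| ∈ [9, 65]
|BC| ∈ [0, 107]

|CA| ∈ [9, 65]  (≈ [9.0000, 65.0000])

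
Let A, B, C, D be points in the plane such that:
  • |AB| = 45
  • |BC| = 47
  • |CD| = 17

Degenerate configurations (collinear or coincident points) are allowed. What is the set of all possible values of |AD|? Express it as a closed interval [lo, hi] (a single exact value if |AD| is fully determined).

|AB| ∈ {45}
|BC| ∈ {47}
|CD| ∈ {17}
|AC| ∈ [2, 92]
|BD| ∈ [30, 64]
|AD| ∈ [0, 109]

|AD| ∈ [0, 109]  (≈ [0.0000, 109.0000])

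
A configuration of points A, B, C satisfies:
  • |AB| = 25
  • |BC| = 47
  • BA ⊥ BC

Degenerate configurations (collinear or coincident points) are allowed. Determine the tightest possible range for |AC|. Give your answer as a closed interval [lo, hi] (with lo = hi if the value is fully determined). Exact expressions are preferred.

|AC| = √(2834)  (≈ 53.2353)

|AB| ∈ {25}
|BC| ∈ {47}
|AC| ∈ {√(2834)}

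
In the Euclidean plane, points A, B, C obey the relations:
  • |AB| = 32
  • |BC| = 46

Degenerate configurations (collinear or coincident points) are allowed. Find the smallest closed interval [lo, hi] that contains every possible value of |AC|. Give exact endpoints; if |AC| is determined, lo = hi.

|AB| ∈ {32}
|BC| ∈ {46}
|AC| ∈ [14, 78]

|AC| ∈ [14, 78]  (≈ [14.0000, 78.0000])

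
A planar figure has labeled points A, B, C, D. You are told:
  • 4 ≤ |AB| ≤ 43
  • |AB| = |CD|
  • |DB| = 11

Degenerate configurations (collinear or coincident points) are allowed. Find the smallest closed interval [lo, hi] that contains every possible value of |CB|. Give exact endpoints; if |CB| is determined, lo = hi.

|CB| ∈ [0, 54]  (≈ [0.0000, 54.0000])

|AB| ∈ [4, 43]
|BD| ∈ {11}
|CD| ∈ [4, 43]
|AD| ∈ [0, 54]
|BC| ∈ [0, 54]
|AC| ∈ [0, 97]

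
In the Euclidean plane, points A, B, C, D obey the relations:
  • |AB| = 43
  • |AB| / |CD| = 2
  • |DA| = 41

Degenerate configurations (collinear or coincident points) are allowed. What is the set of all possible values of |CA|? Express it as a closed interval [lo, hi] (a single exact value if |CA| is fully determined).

|CA| ∈ [39/2, 125/2]  (≈ [19.5000, 62.5000])

|AB| ∈ {43}
|AD| ∈ {41}
|CD| ∈ {43/2}
|BD| ∈ [2, 84]
|AC| ∈ [39/2, 125/2]
|BC| ∈ [0, 211/2]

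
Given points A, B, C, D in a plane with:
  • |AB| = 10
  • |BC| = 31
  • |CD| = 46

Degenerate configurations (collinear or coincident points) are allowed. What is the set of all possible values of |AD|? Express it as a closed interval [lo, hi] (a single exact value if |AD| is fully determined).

|AB| ∈ {10}
|BC| ∈ {31}
|CD| ∈ {46}
|AC| ∈ [21, 41]
|BD| ∈ [15, 77]
|AD| ∈ [5, 87]

|AD| ∈ [5, 87]  (≈ [5.0000, 87.0000])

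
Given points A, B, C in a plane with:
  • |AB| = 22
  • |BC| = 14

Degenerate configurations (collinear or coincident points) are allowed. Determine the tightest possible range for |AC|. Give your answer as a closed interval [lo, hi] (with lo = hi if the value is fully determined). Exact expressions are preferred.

|AC| ∈ [8, 36]  (≈ [8.0000, 36.0000])

|AB| ∈ {22}
|BC| ∈ {14}
|AC| ∈ [8, 36]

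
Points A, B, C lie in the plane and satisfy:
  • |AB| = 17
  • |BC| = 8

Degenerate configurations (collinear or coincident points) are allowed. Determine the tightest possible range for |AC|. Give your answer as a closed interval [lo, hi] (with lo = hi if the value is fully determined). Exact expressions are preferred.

|AB| ∈ {17}
|BC| ∈ {8}
|AC| ∈ [9, 25]

|AC| ∈ [9, 25]  (≈ [9.0000, 25.0000])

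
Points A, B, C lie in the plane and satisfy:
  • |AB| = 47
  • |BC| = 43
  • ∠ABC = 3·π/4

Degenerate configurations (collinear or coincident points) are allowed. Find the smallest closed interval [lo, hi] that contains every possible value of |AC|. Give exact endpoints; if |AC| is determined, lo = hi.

|AB| ∈ {47}
|BC| ∈ {43}
|AC| ∈ {√(2021·√(2) + 4058)}

|AC| = √(2021·√(2) + 4058)  (≈ 83.1632)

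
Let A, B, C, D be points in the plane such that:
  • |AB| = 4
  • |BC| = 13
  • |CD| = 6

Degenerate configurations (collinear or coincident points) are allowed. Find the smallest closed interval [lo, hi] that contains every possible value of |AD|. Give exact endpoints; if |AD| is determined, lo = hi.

|AB| ∈ {4}
|BC| ∈ {13}
|CD| ∈ {6}
|AC| ∈ [9, 17]
|BD| ∈ [7, 19]
|AD| ∈ [3, 23]

|AD| ∈ [3, 23]  (≈ [3.0000, 23.0000])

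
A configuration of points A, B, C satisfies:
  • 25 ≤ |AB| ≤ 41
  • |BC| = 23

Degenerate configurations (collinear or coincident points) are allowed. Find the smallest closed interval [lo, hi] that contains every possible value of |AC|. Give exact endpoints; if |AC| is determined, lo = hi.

|AC| ∈ [2, 64]  (≈ [2.0000, 64.0000])

|AB| ∈ [25, 41]
|BC| ∈ {23}
|AC| ∈ [2, 64]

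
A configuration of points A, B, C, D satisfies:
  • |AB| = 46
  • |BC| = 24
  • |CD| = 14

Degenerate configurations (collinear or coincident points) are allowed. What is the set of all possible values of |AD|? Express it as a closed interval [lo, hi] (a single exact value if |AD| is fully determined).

|AD| ∈ [8, 84]  (≈ [8.0000, 84.0000])

|AB| ∈ {46}
|BC| ∈ {24}
|CD| ∈ {14}
|AC| ∈ [22, 70]
|BD| ∈ [10, 38]
|AD| ∈ [8, 84]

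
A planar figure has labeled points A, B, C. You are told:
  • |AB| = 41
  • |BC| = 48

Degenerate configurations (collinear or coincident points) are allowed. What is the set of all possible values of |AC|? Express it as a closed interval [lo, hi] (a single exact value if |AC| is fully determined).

|AB| ∈ {41}
|BC| ∈ {48}
|AC| ∈ [7, 89]

|AC| ∈ [7, 89]  (≈ [7.0000, 89.0000])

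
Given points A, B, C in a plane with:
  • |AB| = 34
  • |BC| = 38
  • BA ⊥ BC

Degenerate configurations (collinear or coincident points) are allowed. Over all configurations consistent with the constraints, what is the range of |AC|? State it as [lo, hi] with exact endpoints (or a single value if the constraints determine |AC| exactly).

|AC| = 10·√(26)  (≈ 50.9902)

|AB| ∈ {34}
|BC| ∈ {38}
|AC| ∈ {10·√(26)}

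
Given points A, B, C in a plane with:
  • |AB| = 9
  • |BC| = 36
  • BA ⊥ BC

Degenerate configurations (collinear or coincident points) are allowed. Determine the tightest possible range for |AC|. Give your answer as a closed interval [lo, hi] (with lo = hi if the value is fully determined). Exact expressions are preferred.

|AB| ∈ {9}
|BC| ∈ {36}
|AC| ∈ {9·√(17)}

|AC| = 9·√(17)  (≈ 37.1080)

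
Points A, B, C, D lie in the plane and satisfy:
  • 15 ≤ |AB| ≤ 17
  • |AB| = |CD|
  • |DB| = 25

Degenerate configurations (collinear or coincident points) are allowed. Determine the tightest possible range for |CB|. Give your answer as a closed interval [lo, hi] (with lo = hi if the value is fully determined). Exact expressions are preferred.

|AB| ∈ [15, 17]
|BD| ∈ {25}
|CD| ∈ [15, 17]
|AD| ∈ [8, 42]
|BC| ∈ [8, 42]
|AC| ∈ [0, 59]

|CB| ∈ [8, 42]  (≈ [8.0000, 42.0000])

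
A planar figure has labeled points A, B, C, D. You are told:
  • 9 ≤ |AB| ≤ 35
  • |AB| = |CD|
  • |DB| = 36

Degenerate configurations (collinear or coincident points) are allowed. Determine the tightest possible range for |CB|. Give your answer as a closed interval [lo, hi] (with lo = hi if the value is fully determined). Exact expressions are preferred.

|CB| ∈ [1, 71]  (≈ [1.0000, 71.0000])

|AB| ∈ [9, 35]
|BD| ∈ {36}
|CD| ∈ [9, 35]
|AD| ∈ [1, 71]
|BC| ∈ [1, 71]
|AC| ∈ [0, 106]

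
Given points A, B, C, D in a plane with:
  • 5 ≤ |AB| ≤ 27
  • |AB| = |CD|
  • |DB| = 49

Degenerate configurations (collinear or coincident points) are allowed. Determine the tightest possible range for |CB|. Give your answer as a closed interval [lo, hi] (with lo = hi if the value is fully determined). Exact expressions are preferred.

|AB| ∈ [5, 27]
|BD| ∈ {49}
|CD| ∈ [5, 27]
|AD| ∈ [22, 76]
|BC| ∈ [22, 76]
|AC| ∈ [0, 103]

|CB| ∈ [22, 76]  (≈ [22.0000, 76.0000])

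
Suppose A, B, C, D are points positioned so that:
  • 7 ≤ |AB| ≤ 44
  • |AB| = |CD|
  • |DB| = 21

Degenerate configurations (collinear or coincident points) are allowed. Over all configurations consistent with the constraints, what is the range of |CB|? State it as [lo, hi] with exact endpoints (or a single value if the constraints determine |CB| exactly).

|CB| ∈ [0, 65]  (≈ [0.0000, 65.0000])

|AB| ∈ [7, 44]
|BD| ∈ {21}
|CD| ∈ [7, 44]
|AD| ∈ [0, 65]
|BC| ∈ [0, 65]
|AC| ∈ [0, 109]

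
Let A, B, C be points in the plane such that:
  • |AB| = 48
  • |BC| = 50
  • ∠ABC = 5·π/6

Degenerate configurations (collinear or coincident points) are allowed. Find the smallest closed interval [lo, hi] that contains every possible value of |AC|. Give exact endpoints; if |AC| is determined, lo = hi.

|AB| ∈ {48}
|BC| ∈ {50}
|AC| ∈ {2·√(600·√(3) + 1201)}

|AC| = 2·√(600·√(3) + 1201)  (≈ 94.6621)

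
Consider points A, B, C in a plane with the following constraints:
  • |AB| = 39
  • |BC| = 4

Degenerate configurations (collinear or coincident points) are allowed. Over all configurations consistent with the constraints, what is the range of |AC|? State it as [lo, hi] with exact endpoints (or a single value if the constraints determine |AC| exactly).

|AC| ∈ [35, 43]  (≈ [35.0000, 43.0000])

|AB| ∈ {39}
|BC| ∈ {4}
|AC| ∈ [35, 43]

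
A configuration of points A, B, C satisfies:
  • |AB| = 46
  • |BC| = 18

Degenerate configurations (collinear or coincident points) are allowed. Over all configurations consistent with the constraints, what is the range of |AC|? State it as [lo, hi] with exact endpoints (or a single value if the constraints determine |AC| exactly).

|AC| ∈ [28, 64]  (≈ [28.0000, 64.0000])

|AB| ∈ {46}
|BC| ∈ {18}
|AC| ∈ [28, 64]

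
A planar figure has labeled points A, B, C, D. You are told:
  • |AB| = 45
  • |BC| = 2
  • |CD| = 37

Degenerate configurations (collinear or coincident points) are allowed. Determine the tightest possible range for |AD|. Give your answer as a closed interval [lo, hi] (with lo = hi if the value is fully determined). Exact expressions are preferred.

|AB| ∈ {45}
|BC| ∈ {2}
|CD| ∈ {37}
|AC| ∈ [43, 47]
|BD| ∈ [35, 39]
|AD| ∈ [6, 84]

|AD| ∈ [6, 84]  (≈ [6.0000, 84.0000])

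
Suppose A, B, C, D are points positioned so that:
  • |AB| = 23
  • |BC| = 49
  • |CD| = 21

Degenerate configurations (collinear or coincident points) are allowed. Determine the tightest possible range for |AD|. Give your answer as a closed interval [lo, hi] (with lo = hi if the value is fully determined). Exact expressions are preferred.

|AB| ∈ {23}
|BC| ∈ {49}
|CD| ∈ {21}
|AC| ∈ [26, 72]
|BD| ∈ [28, 70]
|AD| ∈ [5, 93]

|AD| ∈ [5, 93]  (≈ [5.0000, 93.0000])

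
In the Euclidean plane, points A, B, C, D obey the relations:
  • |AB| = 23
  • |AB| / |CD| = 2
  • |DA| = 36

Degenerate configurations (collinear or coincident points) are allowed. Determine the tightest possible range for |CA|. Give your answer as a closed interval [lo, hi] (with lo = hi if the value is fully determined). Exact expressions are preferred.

|AB| ∈ {23}
|AD| ∈ {36}
|CD| ∈ {23/2}
|BD| ∈ [13, 59]
|AC| ∈ [49/2, 95/2]
|BC| ∈ [3/2, 141/2]

|CA| ∈ [49/2, 95/2]  (≈ [24.5000, 47.5000])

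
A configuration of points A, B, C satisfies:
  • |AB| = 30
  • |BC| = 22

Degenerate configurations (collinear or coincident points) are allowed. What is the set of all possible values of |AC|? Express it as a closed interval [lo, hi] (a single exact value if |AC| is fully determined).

|AC| ∈ [8, 52]  (≈ [8.0000, 52.0000])

|AB| ∈ {30}
|BC| ∈ {22}
|AC| ∈ [8, 52]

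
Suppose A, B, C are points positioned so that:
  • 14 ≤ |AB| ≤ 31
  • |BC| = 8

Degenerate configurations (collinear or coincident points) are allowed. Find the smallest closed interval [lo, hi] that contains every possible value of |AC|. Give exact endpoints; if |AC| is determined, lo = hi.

|AB| ∈ [14, 31]
|BC| ∈ {8}
|AC| ∈ [6, 39]

|AC| ∈ [6, 39]  (≈ [6.0000, 39.0000])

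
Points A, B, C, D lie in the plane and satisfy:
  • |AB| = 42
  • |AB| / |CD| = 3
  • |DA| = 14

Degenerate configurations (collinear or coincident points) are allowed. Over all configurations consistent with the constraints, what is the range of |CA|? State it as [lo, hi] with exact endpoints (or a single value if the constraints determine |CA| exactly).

|AB| ∈ {42}
|AD| ∈ {14}
|CD| ∈ {14}
|BD| ∈ [28, 56]
|AC| ∈ [0, 28]
|BC| ∈ [14, 70]

|CA| ∈ [0, 28]  (≈ [0.0000, 28.0000])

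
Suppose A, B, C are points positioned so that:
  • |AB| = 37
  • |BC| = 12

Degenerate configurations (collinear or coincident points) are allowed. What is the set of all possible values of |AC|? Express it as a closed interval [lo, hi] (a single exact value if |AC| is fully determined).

|AC| ∈ [25, 49]  (≈ [25.0000, 49.0000])

|AB| ∈ {37}
|BC| ∈ {12}
|AC| ∈ [25, 49]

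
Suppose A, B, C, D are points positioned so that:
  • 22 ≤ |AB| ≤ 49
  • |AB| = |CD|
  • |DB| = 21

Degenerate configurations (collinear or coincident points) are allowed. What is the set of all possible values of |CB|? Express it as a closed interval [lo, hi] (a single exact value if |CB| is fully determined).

|AB| ∈ [22, 49]
|BD| ∈ {21}
|CD| ∈ [22, 49]
|AD| ∈ [1, 70]
|BC| ∈ [1, 70]
|AC| ∈ [0, 119]

|CB| ∈ [1, 70]  (≈ [1.0000, 70.0000])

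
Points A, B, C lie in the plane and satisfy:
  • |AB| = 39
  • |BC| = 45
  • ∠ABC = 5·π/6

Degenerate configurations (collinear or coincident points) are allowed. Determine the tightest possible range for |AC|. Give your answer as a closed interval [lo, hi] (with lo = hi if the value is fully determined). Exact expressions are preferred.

|AC| = 3·√(195·√(3) + 394)  (≈ 81.1526)

|AB| ∈ {39}
|BC| ∈ {45}
|AC| ∈ {3·√(195·√(3) + 394)}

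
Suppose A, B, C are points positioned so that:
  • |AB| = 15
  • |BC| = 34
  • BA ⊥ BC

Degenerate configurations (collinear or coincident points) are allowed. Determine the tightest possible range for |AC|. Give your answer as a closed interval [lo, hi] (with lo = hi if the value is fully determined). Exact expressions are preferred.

|AB| ∈ {15}
|BC| ∈ {34}
|AC| ∈ {√(1381)}

|AC| = √(1381)  (≈ 37.1618)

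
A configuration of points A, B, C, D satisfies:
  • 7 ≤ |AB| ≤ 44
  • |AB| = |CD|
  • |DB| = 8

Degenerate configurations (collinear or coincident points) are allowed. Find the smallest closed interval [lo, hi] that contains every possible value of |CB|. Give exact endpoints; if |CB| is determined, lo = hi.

|CB| ∈ [0, 52]  (≈ [0.0000, 52.0000])

|AB| ∈ [7, 44]
|BD| ∈ {8}
|CD| ∈ [7, 44]
|AD| ∈ [0, 52]
|BC| ∈ [0, 52]
|AC| ∈ [0, 96]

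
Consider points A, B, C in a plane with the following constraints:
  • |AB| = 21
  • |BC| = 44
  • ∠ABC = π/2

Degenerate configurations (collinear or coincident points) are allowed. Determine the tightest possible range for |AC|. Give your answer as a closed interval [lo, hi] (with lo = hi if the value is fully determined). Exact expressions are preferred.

|AB| ∈ {21}
|BC| ∈ {44}
|AC| ∈ {√(2377)}

|AC| = √(2377)  (≈ 48.7545)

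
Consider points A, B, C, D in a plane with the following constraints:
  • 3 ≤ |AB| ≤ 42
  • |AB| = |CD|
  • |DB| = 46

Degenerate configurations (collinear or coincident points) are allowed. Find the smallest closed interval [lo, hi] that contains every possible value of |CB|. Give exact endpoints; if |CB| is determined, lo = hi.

|AB| ∈ [3, 42]
|BD| ∈ {46}
|CD| ∈ [3, 42]
|AD| ∈ [4, 88]
|BC| ∈ [4, 88]
|AC| ∈ [0, 130]

|CB| ∈ [4, 88]  (≈ [4.0000, 88.0000])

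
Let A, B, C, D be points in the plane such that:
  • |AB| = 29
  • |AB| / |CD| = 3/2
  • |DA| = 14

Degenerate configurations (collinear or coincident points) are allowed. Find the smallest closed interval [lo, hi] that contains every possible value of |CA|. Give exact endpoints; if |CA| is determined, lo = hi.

|AB| ∈ {29}
|AD| ∈ {14}
|CD| ∈ {58/3}
|BD| ∈ [15, 43]
|AC| ∈ [16/3, 100/3]
|BC| ∈ [0, 187/3]

|CA| ∈ [16/3, 100/3]  (≈ [5.3333, 33.3333])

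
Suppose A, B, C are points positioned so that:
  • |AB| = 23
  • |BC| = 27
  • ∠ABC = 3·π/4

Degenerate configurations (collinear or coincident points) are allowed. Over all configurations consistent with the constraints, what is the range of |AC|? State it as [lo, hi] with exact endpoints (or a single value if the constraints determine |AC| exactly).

|AB| ∈ {23}
|BC| ∈ {27}
|AC| ∈ {√(621·√(2) + 1258)}

|AC| = √(621·√(2) + 1258)  (≈ 46.2193)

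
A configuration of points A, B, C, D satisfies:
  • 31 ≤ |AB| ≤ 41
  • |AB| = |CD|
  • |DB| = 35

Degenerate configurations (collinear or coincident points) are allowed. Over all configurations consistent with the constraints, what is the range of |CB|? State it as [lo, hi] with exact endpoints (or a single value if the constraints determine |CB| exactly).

|CB| ∈ [0, 76]  (≈ [0.0000, 76.0000])

|AB| ∈ [31, 41]
|BD| ∈ {35}
|CD| ∈ [31, 41]
|AD| ∈ [0, 76]
|BC| ∈ [0, 76]
|AC| ∈ [0, 117]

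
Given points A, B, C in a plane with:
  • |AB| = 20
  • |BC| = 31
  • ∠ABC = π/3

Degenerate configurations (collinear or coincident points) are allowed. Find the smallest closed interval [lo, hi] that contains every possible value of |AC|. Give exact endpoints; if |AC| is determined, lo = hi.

|AB| ∈ {20}
|BC| ∈ {31}
|AC| ∈ {√(741)}

|AC| = √(741)  (≈ 27.2213)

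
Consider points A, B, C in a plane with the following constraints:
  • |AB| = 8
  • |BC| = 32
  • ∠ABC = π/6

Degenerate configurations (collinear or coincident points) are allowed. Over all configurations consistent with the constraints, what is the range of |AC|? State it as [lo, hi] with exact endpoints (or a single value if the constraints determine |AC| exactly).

|AC| = 8·√(17 - 4·√(3))  (≈ 25.3889)

|AB| ∈ {8}
|BC| ∈ {32}
|AC| ∈ {8·√(17 - 4·√(3))}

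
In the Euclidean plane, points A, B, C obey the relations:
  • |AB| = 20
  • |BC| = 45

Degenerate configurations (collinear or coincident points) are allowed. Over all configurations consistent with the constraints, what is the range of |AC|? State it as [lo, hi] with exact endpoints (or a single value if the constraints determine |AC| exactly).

|AB| ∈ {20}
|BC| ∈ {45}
|AC| ∈ [25, 65]

|AC| ∈ [25, 65]  (≈ [25.0000, 65.0000])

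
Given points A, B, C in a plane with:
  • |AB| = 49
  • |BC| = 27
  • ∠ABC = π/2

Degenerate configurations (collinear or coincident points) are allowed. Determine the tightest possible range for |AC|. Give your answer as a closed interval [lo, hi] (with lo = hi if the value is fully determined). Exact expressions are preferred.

|AC| = √(3130)  (≈ 55.9464)

|AB| ∈ {49}
|BC| ∈ {27}
|AC| ∈ {√(3130)}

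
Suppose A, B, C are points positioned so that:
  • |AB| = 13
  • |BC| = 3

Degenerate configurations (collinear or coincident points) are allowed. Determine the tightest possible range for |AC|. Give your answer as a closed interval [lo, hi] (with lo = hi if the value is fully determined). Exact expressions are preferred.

|AB| ∈ {13}
|BC| ∈ {3}
|AC| ∈ [10, 16]

|AC| ∈ [10, 16]  (≈ [10.0000, 16.0000])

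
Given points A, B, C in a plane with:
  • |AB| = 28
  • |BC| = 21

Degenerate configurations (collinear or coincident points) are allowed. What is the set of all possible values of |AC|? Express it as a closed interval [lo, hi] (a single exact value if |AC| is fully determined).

|AB| ∈ {28}
|BC| ∈ {21}
|AC| ∈ [7, 49]

|AC| ∈ [7, 49]  (≈ [7.0000, 49.0000])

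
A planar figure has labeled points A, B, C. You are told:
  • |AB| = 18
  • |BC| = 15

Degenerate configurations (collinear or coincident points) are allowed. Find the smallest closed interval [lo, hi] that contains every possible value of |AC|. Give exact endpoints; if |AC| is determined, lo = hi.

|AB| ∈ {18}
|BC| ∈ {15}
|AC| ∈ [3, 33]

|AC| ∈ [3, 33]  (≈ [3.0000, 33.0000])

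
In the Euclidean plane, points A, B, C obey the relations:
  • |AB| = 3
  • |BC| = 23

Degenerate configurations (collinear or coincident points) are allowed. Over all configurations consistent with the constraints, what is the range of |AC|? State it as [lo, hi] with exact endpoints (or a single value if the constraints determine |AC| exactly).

|AB| ∈ {3}
|BC| ∈ {23}
|AC| ∈ [20, 26]

|AC| ∈ [20, 26]  (≈ [20.0000, 26.0000])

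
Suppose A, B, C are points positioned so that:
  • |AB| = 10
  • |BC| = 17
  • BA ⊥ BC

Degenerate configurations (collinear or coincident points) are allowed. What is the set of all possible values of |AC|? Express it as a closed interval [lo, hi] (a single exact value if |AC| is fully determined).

|AC| = √(389)  (≈ 19.7231)

|AB| ∈ {10}
|BC| ∈ {17}
|AC| ∈ {√(389)}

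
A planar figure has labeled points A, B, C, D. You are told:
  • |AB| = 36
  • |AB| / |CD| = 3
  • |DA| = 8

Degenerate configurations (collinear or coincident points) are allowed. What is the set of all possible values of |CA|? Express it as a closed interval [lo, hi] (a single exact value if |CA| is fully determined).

|CA| ∈ [4, 20]  (≈ [4.0000, 20.0000])

|AB| ∈ {36}
|AD| ∈ {8}
|CD| ∈ {12}
|BD| ∈ [28, 44]
|AC| ∈ [4, 20]
|BC| ∈ [16, 56]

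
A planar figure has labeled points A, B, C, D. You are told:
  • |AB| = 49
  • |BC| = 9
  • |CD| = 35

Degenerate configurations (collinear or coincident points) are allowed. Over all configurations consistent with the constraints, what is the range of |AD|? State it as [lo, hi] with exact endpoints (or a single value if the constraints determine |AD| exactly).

|AB| ∈ {49}
|BC| ∈ {9}
|CD| ∈ {35}
|AC| ∈ [40, 58]
|BD| ∈ [26, 44]
|AD| ∈ [5, 93]

|AD| ∈ [5, 93]  (≈ [5.0000, 93.0000])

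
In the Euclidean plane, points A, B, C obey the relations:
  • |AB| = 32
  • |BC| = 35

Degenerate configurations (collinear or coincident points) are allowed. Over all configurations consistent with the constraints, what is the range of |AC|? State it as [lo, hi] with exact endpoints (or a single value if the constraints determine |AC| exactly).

|AB| ∈ {32}
|BC| ∈ {35}
|AC| ∈ [3, 67]

|AC| ∈ [3, 67]  (≈ [3.0000, 67.0000])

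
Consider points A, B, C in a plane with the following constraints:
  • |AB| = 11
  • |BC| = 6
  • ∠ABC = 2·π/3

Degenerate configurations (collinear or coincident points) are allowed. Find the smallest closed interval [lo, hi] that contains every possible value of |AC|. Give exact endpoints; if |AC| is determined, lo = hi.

|AC| = √(223)  (≈ 14.9332)

|AB| ∈ {11}
|BC| ∈ {6}
|AC| ∈ {√(223)}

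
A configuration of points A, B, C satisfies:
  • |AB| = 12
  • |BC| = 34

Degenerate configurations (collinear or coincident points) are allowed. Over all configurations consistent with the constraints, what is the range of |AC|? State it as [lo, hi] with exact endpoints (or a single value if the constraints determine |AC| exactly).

|AC| ∈ [22, 46]  (≈ [22.0000, 46.0000])

|AB| ∈ {12}
|BC| ∈ {34}
|AC| ∈ [22, 46]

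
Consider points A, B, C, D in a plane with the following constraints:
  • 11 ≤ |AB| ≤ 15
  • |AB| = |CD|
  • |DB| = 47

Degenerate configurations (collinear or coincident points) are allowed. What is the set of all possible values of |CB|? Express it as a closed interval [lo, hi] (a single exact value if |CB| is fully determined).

|AB| ∈ [11, 15]
|BD| ∈ {47}
|CD| ∈ [11, 15]
|AD| ∈ [32, 62]
|BC| ∈ [32, 62]
|AC| ∈ [17, 77]

|CB| ∈ [32, 62]  (≈ [32.0000, 62.0000])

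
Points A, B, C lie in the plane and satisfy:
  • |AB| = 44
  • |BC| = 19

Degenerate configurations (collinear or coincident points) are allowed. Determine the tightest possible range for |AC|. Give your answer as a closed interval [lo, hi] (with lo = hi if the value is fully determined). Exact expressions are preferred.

|AB| ∈ {44}
|BC| ∈ {19}
|AC| ∈ [25, 63]

|AC| ∈ [25, 63]  (≈ [25.0000, 63.0000])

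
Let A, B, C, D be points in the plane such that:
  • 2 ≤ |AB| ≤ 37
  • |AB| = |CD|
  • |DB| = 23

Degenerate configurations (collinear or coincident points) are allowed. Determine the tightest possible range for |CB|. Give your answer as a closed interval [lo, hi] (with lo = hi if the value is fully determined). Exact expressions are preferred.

|AB| ∈ [2, 37]
|BD| ∈ {23}
|CD| ∈ [2, 37]
|AD| ∈ [0, 60]
|BC| ∈ [0, 60]
|AC| ∈ [0, 97]

|CB| ∈ [0, 60]  (≈ [0.0000, 60.0000])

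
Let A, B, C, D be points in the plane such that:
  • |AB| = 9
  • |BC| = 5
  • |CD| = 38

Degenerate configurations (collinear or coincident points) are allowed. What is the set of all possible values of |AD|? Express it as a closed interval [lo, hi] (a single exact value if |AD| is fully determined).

|AB| ∈ {9}
|BC| ∈ {5}
|CD| ∈ {38}
|AC| ∈ [4, 14]
|BD| ∈ [33, 43]
|AD| ∈ [24, 52]

|AD| ∈ [24, 52]  (≈ [24.0000, 52.0000])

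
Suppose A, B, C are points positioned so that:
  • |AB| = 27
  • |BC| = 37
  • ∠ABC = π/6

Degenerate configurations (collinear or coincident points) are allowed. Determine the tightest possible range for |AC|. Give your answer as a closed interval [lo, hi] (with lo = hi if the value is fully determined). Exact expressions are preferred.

|AC| = √(2098 - 999·√(3))  (≈ 19.1750)

|AB| ∈ {27}
|BC| ∈ {37}
|AC| ∈ {√(2098 - 999·√(3))}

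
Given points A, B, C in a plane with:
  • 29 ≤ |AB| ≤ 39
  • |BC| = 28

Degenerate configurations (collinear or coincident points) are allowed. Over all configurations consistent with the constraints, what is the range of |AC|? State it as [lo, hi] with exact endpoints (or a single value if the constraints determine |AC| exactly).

|AC| ∈ [1, 67]  (≈ [1.0000, 67.0000])

|AB| ∈ [29, 39]
|BC| ∈ {28}
|AC| ∈ [1, 67]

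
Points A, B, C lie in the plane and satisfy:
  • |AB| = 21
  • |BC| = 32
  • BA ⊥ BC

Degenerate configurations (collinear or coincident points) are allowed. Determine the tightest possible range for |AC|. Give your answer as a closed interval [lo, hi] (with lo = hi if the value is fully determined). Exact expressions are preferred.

|AB| ∈ {21}
|BC| ∈ {32}
|AC| ∈ {√(1465)}

|AC| = √(1465)  (≈ 38.2753)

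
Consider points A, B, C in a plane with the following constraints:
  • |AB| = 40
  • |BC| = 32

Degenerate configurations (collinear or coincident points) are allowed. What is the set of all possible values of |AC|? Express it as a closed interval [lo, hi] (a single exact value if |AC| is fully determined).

|AB| ∈ {40}
|BC| ∈ {32}
|AC| ∈ [8, 72]

|AC| ∈ [8, 72]  (≈ [8.0000, 72.0000])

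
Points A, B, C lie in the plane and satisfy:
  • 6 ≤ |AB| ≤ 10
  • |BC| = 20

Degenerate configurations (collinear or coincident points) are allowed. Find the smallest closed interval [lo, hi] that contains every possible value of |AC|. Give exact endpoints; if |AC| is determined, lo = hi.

|AC| ∈ [10, 30]  (≈ [10.0000, 30.0000])

|AB| ∈ [6, 10]
|BC| ∈ {20}
|AC| ∈ [10, 30]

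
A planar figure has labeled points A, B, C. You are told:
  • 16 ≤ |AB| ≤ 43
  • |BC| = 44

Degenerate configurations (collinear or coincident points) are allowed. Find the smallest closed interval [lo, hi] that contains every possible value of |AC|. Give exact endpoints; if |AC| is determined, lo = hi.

|AB| ∈ [16, 43]
|BC| ∈ {44}
|AC| ∈ [1, 87]

|AC| ∈ [1, 87]  (≈ [1.0000, 87.0000])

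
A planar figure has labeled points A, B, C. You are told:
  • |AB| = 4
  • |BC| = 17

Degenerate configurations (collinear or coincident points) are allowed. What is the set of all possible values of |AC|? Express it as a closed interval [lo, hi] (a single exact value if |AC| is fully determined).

|AC| ∈ [13, 21]  (≈ [13.0000, 21.0000])

|AB| ∈ {4}
|BC| ∈ {17}
|AC| ∈ [13, 21]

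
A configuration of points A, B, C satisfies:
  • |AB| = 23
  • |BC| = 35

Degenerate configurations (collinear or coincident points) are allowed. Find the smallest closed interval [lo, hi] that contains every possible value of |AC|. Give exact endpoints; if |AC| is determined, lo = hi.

|AC| ∈ [12, 58]  (≈ [12.0000, 58.0000])

|AB| ∈ {23}
|BC| ∈ {35}
|AC| ∈ [12, 58]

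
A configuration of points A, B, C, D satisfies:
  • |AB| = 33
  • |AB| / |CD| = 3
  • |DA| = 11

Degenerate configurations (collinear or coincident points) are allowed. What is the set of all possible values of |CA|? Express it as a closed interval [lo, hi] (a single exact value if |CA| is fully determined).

|CA| ∈ [0, 22]  (≈ [0.0000, 22.0000])

|AB| ∈ {33}
|AD| ∈ {11}
|CD| ∈ {11}
|BD| ∈ [22, 44]
|AC| ∈ [0, 22]
|BC| ∈ [11, 55]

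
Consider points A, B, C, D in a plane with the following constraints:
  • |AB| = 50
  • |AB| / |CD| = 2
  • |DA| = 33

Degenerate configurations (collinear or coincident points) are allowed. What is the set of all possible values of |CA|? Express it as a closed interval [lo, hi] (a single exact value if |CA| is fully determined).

|CA| ∈ [8, 58]  (≈ [8.0000, 58.0000])

|AB| ∈ {50}
|AD| ∈ {33}
|CD| ∈ {25}
|BD| ∈ [17, 83]
|AC| ∈ [8, 58]
|BC| ∈ [0, 108]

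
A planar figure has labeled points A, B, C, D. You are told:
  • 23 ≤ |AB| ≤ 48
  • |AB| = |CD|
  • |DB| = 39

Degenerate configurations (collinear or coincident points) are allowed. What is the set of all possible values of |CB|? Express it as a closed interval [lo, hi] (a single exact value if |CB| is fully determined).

|AB| ∈ [23, 48]
|BD| ∈ {39}
|CD| ∈ [23, 48]
|AD| ∈ [0, 87]
|BC| ∈ [0, 87]
|AC| ∈ [0, 135]

|CB| ∈ [0, 87]  (≈ [0.0000, 87.0000])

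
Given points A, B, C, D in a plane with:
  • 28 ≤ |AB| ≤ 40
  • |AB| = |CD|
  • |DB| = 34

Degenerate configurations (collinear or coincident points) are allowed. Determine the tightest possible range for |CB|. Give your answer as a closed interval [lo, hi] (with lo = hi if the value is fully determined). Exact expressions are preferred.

|AB| ∈ [28, 40]
|BD| ∈ {34}
|CD| ∈ [28, 40]
|AD| ∈ [0, 74]
|BC| ∈ [0, 74]
|AC| ∈ [0, 114]

|CB| ∈ [0, 74]  (≈ [0.0000, 74.0000])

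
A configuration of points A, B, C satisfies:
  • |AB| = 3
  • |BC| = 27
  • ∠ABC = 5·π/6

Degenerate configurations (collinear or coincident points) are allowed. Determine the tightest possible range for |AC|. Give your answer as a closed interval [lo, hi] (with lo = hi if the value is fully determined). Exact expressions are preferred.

|AC| = 3·√(9·√(3) + 82)  (≈ 29.6361)

|AB| ∈ {3}
|BC| ∈ {27}
|AC| ∈ {3·√(9·√(3) + 82)}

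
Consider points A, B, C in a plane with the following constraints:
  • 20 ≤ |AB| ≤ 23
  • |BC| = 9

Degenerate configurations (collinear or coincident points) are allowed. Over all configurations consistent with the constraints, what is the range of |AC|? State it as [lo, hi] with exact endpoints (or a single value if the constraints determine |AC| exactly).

|AB| ∈ [20, 23]
|BC| ∈ {9}
|AC| ∈ [11, 32]

|AC| ∈ [11, 32]  (≈ [11.0000, 32.0000])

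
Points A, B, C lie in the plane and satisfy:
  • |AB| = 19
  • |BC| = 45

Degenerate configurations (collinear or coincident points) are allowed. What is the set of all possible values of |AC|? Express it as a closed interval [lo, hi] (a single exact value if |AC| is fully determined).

|AB| ∈ {19}
|BC| ∈ {45}
|AC| ∈ [26, 64]

|AC| ∈ [26, 64]  (≈ [26.0000, 64.0000])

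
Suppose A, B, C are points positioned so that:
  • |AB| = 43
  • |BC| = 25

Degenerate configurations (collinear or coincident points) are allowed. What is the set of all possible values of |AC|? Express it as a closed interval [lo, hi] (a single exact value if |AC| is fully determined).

|AB| ∈ {43}
|BC| ∈ {25}
|AC| ∈ [18, 68]

|AC| ∈ [18, 68]  (≈ [18.0000, 68.0000])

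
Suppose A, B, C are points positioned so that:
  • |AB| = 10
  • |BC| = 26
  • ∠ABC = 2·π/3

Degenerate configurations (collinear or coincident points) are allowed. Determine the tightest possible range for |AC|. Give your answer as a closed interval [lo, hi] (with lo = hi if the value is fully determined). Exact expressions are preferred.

|AB| ∈ {10}
|BC| ∈ {26}
|AC| ∈ {2·√(259)}

|AC| = 2·√(259)  (≈ 32.1870)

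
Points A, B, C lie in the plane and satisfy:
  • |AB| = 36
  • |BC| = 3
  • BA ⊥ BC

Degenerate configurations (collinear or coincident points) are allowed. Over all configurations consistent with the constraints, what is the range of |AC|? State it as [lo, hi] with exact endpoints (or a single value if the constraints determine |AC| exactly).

|AC| = 3·√(145)  (≈ 36.1248)

|AB| ∈ {36}
|BC| ∈ {3}
|AC| ∈ {3·√(145)}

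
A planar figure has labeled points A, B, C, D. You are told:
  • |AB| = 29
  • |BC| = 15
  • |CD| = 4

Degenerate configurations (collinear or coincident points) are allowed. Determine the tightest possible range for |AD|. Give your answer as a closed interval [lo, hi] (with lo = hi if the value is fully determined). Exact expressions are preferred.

|AD| ∈ [10, 48]  (≈ [10.0000, 48.0000])

|AB| ∈ {29}
|BC| ∈ {15}
|CD| ∈ {4}
|AC| ∈ [14, 44]
|BD| ∈ [11, 19]
|AD| ∈ [10, 48]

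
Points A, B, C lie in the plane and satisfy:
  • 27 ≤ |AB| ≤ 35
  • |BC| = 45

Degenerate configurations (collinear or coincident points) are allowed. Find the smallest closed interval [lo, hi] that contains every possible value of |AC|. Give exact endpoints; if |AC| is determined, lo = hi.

|AB| ∈ [27, 35]
|BC| ∈ {45}
|AC| ∈ [10, 80]

|AC| ∈ [10, 80]  (≈ [10.0000, 80.0000])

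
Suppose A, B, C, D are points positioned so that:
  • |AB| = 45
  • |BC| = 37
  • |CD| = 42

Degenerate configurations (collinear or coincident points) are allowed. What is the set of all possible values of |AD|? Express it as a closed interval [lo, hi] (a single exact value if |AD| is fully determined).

|AB| ∈ {45}
|BC| ∈ {37}
|CD| ∈ {42}
|AC| ∈ [8, 82]
|BD| ∈ [5, 79]
|AD| ∈ [0, 124]

|AD| ∈ [0, 124]  (≈ [0.0000, 124.0000])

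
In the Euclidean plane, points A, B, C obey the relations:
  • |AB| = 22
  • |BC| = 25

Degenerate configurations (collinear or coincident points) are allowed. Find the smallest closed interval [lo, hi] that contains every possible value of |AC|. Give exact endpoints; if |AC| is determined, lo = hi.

|AC| ∈ [3, 47]  (≈ [3.0000, 47.0000])

|AB| ∈ {22}
|BC| ∈ {25}
|AC| ∈ [3, 47]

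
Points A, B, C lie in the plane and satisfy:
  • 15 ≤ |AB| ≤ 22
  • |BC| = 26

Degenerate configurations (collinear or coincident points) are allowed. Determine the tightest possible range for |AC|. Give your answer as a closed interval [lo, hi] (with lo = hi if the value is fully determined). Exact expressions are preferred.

|AC| ∈ [4, 48]  (≈ [4.0000, 48.0000])

|AB| ∈ [15, 22]
|BC| ∈ {26}
|AC| ∈ [4, 48]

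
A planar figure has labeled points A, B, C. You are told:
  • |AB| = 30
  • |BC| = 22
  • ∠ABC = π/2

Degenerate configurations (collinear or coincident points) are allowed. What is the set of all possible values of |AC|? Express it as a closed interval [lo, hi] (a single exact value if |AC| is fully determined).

|AC| = 2·√(346)  (≈ 37.2022)

|AB| ∈ {30}
|BC| ∈ {22}
|AC| ∈ {2·√(346)}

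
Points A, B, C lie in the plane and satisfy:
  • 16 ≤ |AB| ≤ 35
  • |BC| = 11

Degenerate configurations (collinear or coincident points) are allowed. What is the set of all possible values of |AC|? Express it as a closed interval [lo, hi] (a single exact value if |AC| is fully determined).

|AC| ∈ [5, 46]  (≈ [5.0000, 46.0000])

|AB| ∈ [16, 35]
|BC| ∈ {11}
|AC| ∈ [5, 46]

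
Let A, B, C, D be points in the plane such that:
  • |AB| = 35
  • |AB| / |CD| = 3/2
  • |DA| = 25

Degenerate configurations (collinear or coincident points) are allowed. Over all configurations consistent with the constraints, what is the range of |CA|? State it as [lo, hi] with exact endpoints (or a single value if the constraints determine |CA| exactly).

|CA| ∈ [5/3, 145/3]  (≈ [1.6667, 48.3333])

|AB| ∈ {35}
|AD| ∈ {25}
|CD| ∈ {70/3}
|BD| ∈ [10, 60]
|AC| ∈ [5/3, 145/3]
|BC| ∈ [0, 250/3]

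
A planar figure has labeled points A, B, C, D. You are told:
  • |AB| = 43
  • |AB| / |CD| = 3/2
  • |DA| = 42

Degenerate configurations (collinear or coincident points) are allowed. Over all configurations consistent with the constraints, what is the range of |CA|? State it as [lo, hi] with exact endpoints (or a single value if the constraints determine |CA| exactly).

|AB| ∈ {43}
|AD| ∈ {42}
|CD| ∈ {86/3}
|BD| ∈ [1, 85]
|AC| ∈ [40/3, 212/3]
|BC| ∈ [0, 341/3]

|CA| ∈ [40/3, 212/3]  (≈ [13.3333, 70.6667])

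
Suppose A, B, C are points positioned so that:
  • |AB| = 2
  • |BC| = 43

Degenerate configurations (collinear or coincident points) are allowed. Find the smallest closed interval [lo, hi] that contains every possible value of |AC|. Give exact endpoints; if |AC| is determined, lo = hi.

|AC| ∈ [41, 45]  (≈ [41.0000, 45.0000])

|AB| ∈ {2}
|BC| ∈ {43}
|AC| ∈ [41, 45]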